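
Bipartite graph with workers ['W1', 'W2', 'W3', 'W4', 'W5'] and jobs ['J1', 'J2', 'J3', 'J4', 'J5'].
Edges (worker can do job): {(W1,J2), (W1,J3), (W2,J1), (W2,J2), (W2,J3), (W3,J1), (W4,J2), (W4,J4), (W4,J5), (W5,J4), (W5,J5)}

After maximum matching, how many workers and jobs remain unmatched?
Unmatched: 0 workers, 0 jobs

Maximum matching size: 5
Workers: 5 total, 5 matched, 0 unmatched
Jobs: 5 total, 5 matched, 0 unmatched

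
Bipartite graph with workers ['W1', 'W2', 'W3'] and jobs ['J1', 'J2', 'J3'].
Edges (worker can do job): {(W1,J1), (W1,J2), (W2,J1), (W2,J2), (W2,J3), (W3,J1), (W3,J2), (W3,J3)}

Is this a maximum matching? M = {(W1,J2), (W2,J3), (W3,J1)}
Yes, size 3 is maximum

Proposed matching has size 3.
Maximum matching size for this graph: 3.

This is a maximum matching.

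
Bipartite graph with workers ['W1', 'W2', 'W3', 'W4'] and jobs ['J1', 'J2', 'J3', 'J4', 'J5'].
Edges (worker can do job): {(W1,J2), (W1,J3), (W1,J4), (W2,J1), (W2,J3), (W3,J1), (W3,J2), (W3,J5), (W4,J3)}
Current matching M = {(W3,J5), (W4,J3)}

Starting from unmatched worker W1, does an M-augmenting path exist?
Yes: W1 → J2

An M-augmenting path alternates non-matching / matching edges, starting and ending at unmatched vertices.
Path: W1 → J2
(J2 is unmatched in M, so the path is augmenting.)
Flipping edges along this path would increase |M| from 2 to 3.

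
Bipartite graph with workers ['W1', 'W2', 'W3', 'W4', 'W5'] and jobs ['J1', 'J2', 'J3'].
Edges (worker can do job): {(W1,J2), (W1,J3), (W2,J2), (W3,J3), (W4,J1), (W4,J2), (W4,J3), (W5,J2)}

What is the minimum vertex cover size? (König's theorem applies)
Minimum vertex cover size = 3

By König's theorem: in bipartite graphs,
min vertex cover = max matching = 3

Maximum matching has size 3, so minimum vertex cover also has size 3.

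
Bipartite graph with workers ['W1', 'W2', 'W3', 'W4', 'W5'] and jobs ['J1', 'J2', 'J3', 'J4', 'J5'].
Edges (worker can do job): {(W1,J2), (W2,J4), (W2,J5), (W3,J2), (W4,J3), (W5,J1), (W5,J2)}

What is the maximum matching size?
Maximum matching size = 4

Maximum matching: {(W2,J4), (W3,J2), (W4,J3), (W5,J1)}
Size: 4

This assigns 4 workers to 4 distinct jobs.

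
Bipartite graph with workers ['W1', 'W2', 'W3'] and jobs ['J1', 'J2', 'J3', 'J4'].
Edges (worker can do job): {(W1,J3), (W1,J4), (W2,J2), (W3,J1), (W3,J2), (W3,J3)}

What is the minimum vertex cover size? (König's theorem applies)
Minimum vertex cover size = 3

By König's theorem: in bipartite graphs,
min vertex cover = max matching = 3

Maximum matching has size 3, so minimum vertex cover also has size 3.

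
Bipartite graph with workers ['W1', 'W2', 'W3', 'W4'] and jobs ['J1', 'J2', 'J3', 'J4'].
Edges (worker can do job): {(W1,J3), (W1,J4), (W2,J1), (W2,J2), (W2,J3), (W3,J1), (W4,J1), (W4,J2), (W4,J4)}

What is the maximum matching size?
Maximum matching size = 4

Maximum matching: {(W1,J3), (W2,J2), (W3,J1), (W4,J4)}
Size: 4

This assigns 4 workers to 4 distinct jobs.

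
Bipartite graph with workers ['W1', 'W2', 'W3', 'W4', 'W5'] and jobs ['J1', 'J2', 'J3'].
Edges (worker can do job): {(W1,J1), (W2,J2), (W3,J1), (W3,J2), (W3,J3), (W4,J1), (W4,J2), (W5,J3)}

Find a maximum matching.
Matching: {(W3,J2), (W4,J1), (W5,J3)}

Maximum matching (size 3):
  W3 → J2
  W4 → J1
  W5 → J3

Each worker is assigned to at most one job, and each job to at most one worker.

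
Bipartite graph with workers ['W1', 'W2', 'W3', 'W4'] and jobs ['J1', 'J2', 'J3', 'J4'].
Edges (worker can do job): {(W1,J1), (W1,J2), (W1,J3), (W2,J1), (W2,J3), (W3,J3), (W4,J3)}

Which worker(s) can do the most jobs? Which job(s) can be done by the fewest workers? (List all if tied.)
Most versatile: W1 (3 jobs); Least covered: J4 (0 workers)

Worker degrees (jobs they can do): W1:3, W2:2, W3:1, W4:1
Job degrees (workers who can do it): J1:2, J2:1, J3:4, J4:0

Maximum worker degree is 3, achieved by: W1
Minimum job degree is 0, achieved by: J4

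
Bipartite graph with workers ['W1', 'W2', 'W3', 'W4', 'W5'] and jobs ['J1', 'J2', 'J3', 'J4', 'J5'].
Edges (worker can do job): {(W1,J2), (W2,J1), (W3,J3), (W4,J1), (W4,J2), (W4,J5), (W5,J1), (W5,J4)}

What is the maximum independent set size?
Maximum independent set = 5

By König's theorem:
- Min vertex cover = Max matching = 5
- Max independent set = Total vertices - Min vertex cover
- Max independent set = 10 - 5 = 5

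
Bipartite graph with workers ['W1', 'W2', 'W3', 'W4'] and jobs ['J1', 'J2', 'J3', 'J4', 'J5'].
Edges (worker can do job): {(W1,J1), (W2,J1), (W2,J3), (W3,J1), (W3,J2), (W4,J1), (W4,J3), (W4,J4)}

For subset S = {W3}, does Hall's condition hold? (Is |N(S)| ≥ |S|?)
Yes: |N(S)| = 2, |S| = 1

Subset S = {W3}
Neighbors N(S) = {J1, J2}

|N(S)| = 2, |S| = 1
Hall's condition: |N(S)| ≥ |S| is satisfied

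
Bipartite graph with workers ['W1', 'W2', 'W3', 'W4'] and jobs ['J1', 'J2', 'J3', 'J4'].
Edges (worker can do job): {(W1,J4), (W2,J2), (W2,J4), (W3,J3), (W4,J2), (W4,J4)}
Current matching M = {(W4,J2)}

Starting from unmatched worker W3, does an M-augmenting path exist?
Yes: W3 → J3

An M-augmenting path alternates non-matching / matching edges, starting and ending at unmatched vertices.
Path: W3 → J3
(J3 is unmatched in M, so the path is augmenting.)
Flipping edges along this path would increase |M| from 1 to 2.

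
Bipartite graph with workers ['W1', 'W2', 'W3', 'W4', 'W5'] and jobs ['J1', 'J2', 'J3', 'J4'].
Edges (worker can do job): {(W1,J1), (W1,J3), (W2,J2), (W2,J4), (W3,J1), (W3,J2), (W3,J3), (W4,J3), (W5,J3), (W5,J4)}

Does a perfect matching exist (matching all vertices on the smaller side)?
Yes, perfect matching exists (size 4)

Perfect matching: {(W1,J1), (W3,J2), (W4,J3), (W5,J4)}
All 4 vertices on the smaller side are matched.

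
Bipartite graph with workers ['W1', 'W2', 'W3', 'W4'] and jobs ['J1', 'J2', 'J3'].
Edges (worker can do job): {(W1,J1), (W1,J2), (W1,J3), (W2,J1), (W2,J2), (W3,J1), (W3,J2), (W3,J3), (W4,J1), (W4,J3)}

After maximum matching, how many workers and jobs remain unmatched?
Unmatched: 1 workers, 0 jobs

Maximum matching size: 3
Workers: 4 total, 3 matched, 1 unmatched
Jobs: 3 total, 3 matched, 0 unmatched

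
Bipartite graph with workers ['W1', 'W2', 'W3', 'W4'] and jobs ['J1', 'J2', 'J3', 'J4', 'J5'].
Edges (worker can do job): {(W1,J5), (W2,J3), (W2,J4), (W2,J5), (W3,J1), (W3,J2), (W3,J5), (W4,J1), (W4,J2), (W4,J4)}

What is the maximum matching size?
Maximum matching size = 4

Maximum matching: {(W1,J5), (W2,J4), (W3,J2), (W4,J1)}
Size: 4

This assigns 4 workers to 4 distinct jobs.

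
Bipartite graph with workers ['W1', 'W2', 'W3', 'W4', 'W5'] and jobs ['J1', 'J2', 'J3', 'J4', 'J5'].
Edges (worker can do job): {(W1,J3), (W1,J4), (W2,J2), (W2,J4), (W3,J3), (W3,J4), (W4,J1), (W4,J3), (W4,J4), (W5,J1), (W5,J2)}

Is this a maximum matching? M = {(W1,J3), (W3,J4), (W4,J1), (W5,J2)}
Yes, size 4 is maximum

Proposed matching has size 4.
Maximum matching size for this graph: 4.

This is a maximum matching.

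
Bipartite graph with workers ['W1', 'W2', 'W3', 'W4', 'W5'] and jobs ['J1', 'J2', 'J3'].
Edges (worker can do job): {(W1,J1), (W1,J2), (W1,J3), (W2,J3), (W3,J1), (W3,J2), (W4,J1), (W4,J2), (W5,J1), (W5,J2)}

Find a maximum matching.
Matching: {(W1,J3), (W3,J1), (W5,J2)}

Maximum matching (size 3):
  W1 → J3
  W3 → J1
  W5 → J2

Each worker is assigned to at most one job, and each job to at most one worker.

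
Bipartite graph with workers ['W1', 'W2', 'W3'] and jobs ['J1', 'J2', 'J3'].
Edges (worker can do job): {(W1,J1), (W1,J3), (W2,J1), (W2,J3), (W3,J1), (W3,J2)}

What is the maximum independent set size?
Maximum independent set = 3

By König's theorem:
- Min vertex cover = Max matching = 3
- Max independent set = Total vertices - Min vertex cover
- Max independent set = 6 - 3 = 3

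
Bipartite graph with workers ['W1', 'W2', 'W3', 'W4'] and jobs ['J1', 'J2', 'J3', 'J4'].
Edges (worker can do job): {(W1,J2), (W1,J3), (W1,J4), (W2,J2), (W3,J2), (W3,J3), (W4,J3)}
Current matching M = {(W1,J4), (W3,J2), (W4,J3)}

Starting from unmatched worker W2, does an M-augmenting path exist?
No augmenting path from W2

Alternating search from W2 reaches jobs: {J2, J3}.
Every reachable job is already matched in M, and following those matched edges back to workers exposes no further unvisited jobs.
No M-augmenting path from W2 exists.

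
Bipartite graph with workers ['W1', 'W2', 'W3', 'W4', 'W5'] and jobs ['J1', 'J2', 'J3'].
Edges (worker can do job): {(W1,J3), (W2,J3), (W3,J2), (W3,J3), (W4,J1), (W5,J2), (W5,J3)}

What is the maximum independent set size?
Maximum independent set = 5

By König's theorem:
- Min vertex cover = Max matching = 3
- Max independent set = Total vertices - Min vertex cover
- Max independent set = 8 - 3 = 5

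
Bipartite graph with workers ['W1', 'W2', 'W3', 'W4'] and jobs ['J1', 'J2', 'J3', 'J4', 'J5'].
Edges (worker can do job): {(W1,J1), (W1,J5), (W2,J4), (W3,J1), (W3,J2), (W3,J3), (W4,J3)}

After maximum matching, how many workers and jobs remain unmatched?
Unmatched: 0 workers, 1 jobs

Maximum matching size: 4
Workers: 4 total, 4 matched, 0 unmatched
Jobs: 5 total, 4 matched, 1 unmatched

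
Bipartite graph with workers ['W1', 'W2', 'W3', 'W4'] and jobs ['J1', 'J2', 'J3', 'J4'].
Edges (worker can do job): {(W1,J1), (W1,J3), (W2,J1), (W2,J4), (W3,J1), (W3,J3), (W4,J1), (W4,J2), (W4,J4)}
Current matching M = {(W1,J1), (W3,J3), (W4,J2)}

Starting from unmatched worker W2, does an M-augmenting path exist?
Yes: W2 → J4

An M-augmenting path alternates non-matching / matching edges, starting and ending at unmatched vertices.
Path: W2 → J4
(J4 is unmatched in M, so the path is augmenting.)
Flipping edges along this path would increase |M| from 3 to 4.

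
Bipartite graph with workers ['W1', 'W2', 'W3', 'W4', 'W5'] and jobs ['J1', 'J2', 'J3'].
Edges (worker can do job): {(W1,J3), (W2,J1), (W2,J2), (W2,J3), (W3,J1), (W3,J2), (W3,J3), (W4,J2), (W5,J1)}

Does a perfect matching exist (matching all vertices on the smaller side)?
Yes, perfect matching exists (size 3)

Perfect matching: {(W1,J3), (W3,J1), (W4,J2)}
All 3 vertices on the smaller side are matched.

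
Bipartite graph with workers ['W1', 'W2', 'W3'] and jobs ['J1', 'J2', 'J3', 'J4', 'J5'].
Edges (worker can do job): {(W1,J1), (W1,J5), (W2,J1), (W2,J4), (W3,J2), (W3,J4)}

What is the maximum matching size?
Maximum matching size = 3

Maximum matching: {(W1,J5), (W2,J1), (W3,J4)}
Size: 3

This assigns 3 workers to 3 distinct jobs.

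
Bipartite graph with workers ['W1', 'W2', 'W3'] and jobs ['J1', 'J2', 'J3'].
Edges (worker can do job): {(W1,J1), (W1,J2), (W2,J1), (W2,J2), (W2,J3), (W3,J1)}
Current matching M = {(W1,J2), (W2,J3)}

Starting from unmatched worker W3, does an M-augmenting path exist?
Yes: W3 → J1

An M-augmenting path alternates non-matching / matching edges, starting and ending at unmatched vertices.
Path: W3 → J1
(J1 is unmatched in M, so the path is augmenting.)
Flipping edges along this path would increase |M| from 2 to 3.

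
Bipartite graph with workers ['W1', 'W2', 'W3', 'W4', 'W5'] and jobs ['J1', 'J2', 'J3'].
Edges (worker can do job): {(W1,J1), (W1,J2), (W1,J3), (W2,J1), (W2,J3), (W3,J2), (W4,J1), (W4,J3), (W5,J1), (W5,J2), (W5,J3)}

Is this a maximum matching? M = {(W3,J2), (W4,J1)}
No, size 2 is not maximum

Proposed matching has size 2.
Maximum matching size for this graph: 3.

This is NOT maximum - can be improved to size 3.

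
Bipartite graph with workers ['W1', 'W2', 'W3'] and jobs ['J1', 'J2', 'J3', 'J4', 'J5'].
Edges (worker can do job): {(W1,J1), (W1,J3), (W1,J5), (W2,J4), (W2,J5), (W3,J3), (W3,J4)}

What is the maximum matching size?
Maximum matching size = 3

Maximum matching: {(W1,J5), (W2,J4), (W3,J3)}
Size: 3

This assigns 3 workers to 3 distinct jobs.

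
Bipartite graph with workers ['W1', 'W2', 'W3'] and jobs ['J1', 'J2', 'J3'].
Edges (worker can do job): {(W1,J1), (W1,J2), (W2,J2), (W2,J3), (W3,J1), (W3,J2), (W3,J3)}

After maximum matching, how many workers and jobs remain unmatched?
Unmatched: 0 workers, 0 jobs

Maximum matching size: 3
Workers: 3 total, 3 matched, 0 unmatched
Jobs: 3 total, 3 matched, 0 unmatched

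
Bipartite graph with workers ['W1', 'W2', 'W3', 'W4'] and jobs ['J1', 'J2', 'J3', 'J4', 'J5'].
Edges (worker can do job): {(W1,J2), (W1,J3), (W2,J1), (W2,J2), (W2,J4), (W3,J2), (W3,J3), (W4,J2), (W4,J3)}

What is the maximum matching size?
Maximum matching size = 3

Maximum matching: {(W2,J1), (W3,J2), (W4,J3)}
Size: 3

This assigns 3 workers to 3 distinct jobs.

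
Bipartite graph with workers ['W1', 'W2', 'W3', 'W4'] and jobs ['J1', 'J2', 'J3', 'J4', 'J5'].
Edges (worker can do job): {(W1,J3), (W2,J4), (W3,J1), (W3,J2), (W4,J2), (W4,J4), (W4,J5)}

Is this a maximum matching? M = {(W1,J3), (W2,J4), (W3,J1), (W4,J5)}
Yes, size 4 is maximum

Proposed matching has size 4.
Maximum matching size for this graph: 4.

This is a maximum matching.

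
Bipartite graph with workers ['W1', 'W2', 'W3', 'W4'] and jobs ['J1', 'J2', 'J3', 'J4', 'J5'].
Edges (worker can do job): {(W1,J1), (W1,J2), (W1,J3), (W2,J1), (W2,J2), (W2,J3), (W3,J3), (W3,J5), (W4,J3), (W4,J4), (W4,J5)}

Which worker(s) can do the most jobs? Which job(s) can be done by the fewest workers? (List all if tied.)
Most versatile: W1, W2, W4 (3 jobs); Least covered: J4 (1 workers)

Worker degrees (jobs they can do): W1:3, W2:3, W3:2, W4:3
Job degrees (workers who can do it): J1:2, J2:2, J3:4, J4:1, J5:2

Maximum worker degree is 3, achieved by: W1, W2, W4
Minimum job degree is 1, achieved by: J4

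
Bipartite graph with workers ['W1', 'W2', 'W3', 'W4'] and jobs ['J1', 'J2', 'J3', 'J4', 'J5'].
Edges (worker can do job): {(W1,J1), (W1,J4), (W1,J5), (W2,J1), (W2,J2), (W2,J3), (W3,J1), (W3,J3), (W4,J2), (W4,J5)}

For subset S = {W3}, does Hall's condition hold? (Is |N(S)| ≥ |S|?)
Yes: |N(S)| = 2, |S| = 1

Subset S = {W3}
Neighbors N(S) = {J1, J3}

|N(S)| = 2, |S| = 1
Hall's condition: |N(S)| ≥ |S| is satisfied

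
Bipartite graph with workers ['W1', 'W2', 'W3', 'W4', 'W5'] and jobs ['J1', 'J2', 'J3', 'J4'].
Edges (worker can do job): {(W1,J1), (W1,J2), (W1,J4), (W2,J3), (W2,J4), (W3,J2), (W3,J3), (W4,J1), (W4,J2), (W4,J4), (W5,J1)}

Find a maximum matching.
Matching: {(W1,J4), (W3,J3), (W4,J2), (W5,J1)}

Maximum matching (size 4):
  W1 → J4
  W3 → J3
  W4 → J2
  W5 → J1

Each worker is assigned to at most one job, and each job to at most one worker.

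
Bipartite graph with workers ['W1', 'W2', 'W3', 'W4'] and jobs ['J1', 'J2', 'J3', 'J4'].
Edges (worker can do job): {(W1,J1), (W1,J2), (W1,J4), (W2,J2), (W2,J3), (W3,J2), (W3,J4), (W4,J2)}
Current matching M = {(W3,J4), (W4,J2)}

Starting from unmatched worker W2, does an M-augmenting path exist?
Yes: W2 → J3

An M-augmenting path alternates non-matching / matching edges, starting and ending at unmatched vertices.
Path: W2 → J3
(J3 is unmatched in M, so the path is augmenting.)
Flipping edges along this path would increase |M| from 2 to 3.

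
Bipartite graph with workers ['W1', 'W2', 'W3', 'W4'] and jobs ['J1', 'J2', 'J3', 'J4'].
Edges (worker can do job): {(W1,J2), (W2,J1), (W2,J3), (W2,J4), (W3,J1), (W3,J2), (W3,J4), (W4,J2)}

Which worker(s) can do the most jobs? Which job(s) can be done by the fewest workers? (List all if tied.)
Most versatile: W2, W3 (3 jobs); Least covered: J3 (1 workers)

Worker degrees (jobs they can do): W1:1, W2:3, W3:3, W4:1
Job degrees (workers who can do it): J1:2, J2:3, J3:1, J4:2

Maximum worker degree is 3, achieved by: W2, W3
Minimum job degree is 1, achieved by: J3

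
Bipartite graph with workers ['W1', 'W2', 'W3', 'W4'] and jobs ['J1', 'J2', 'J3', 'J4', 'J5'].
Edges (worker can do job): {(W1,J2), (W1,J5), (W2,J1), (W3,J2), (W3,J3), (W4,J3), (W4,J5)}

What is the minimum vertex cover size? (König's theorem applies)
Minimum vertex cover size = 4

By König's theorem: in bipartite graphs,
min vertex cover = max matching = 4

Maximum matching has size 4, so minimum vertex cover also has size 4.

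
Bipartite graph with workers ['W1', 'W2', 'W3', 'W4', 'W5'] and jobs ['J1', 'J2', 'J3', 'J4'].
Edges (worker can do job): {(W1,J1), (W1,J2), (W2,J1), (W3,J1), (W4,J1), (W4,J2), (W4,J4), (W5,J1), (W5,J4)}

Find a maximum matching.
Matching: {(W3,J1), (W4,J2), (W5,J4)}

Maximum matching (size 3):
  W3 → J1
  W4 → J2
  W5 → J4

Each worker is assigned to at most one job, and each job to at most one worker.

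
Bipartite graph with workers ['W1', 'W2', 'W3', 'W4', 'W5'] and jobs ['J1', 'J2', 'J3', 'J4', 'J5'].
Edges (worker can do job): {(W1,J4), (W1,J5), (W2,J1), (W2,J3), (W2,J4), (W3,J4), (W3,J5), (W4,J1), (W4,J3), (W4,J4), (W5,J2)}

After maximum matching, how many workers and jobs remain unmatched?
Unmatched: 0 workers, 0 jobs

Maximum matching size: 5
Workers: 5 total, 5 matched, 0 unmatched
Jobs: 5 total, 5 matched, 0 unmatched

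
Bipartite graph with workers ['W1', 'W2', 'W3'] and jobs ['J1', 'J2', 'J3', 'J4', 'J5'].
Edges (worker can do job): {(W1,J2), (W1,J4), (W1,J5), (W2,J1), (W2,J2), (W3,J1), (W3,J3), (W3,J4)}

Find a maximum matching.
Matching: {(W1,J4), (W2,J1), (W3,J3)}

Maximum matching (size 3):
  W1 → J4
  W2 → J1
  W3 → J3

Each worker is assigned to at most one job, and each job to at most one worker.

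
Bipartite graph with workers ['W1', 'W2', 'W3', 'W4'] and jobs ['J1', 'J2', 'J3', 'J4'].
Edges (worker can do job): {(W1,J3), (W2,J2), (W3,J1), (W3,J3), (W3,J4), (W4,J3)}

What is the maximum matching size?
Maximum matching size = 3

Maximum matching: {(W2,J2), (W3,J4), (W4,J3)}
Size: 3

This assigns 3 workers to 3 distinct jobs.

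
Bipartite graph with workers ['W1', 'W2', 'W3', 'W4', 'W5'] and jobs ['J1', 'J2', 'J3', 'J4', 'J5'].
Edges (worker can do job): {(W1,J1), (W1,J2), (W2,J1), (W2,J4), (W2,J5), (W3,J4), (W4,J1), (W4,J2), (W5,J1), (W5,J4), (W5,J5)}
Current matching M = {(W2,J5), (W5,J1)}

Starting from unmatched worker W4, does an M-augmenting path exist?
Yes: W4 → J1 → W5 → J4

An M-augmenting path alternates non-matching / matching edges, starting and ending at unmatched vertices.
Path: W4 → J1 → W5 → J4
(J4 is unmatched in M, so the path is augmenting.)
Flipping edges along this path would increase |M| from 2 to 3.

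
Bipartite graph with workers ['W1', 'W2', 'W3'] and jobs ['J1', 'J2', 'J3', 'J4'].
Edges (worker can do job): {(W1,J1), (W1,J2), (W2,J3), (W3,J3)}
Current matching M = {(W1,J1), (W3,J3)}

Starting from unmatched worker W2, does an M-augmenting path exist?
No augmenting path from W2

Alternating search from W2 reaches jobs: {J3}.
Every reachable job is already matched in M, and following those matched edges back to workers exposes no further unvisited jobs.
No M-augmenting path from W2 exists.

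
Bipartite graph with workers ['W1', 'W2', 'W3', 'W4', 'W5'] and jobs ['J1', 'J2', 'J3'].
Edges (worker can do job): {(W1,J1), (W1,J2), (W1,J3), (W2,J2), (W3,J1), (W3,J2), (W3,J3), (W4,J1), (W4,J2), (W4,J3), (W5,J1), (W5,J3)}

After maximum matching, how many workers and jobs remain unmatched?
Unmatched: 2 workers, 0 jobs

Maximum matching size: 3
Workers: 5 total, 3 matched, 2 unmatched
Jobs: 3 total, 3 matched, 0 unmatched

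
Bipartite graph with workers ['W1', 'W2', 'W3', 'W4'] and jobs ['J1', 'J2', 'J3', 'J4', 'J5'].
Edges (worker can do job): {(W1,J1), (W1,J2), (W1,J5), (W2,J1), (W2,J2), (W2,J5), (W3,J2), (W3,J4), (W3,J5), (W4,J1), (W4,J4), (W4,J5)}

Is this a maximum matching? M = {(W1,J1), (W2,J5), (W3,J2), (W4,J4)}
Yes, size 4 is maximum

Proposed matching has size 4.
Maximum matching size for this graph: 4.

This is a maximum matching.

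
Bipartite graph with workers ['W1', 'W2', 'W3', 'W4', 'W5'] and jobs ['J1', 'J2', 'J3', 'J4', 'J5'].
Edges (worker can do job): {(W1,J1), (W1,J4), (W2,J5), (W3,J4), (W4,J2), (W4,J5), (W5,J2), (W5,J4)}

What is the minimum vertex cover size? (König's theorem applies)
Minimum vertex cover size = 4

By König's theorem: in bipartite graphs,
min vertex cover = max matching = 4

Maximum matching has size 4, so minimum vertex cover also has size 4.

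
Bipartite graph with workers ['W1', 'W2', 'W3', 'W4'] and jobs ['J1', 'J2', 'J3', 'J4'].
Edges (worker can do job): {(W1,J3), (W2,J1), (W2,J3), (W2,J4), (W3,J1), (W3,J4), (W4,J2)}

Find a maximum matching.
Matching: {(W1,J3), (W2,J4), (W3,J1), (W4,J2)}

Maximum matching (size 4):
  W1 → J3
  W2 → J4
  W3 → J1
  W4 → J2

Each worker is assigned to at most one job, and each job to at most one worker.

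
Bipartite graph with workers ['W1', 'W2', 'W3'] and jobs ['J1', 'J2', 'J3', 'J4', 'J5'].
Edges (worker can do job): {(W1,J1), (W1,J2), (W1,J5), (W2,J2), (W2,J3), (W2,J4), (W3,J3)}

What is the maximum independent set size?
Maximum independent set = 5

By König's theorem:
- Min vertex cover = Max matching = 3
- Max independent set = Total vertices - Min vertex cover
- Max independent set = 8 - 3 = 5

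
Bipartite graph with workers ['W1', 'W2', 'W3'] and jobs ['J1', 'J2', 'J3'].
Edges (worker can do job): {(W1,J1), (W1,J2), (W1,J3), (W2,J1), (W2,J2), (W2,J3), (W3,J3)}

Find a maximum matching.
Matching: {(W1,J1), (W2,J2), (W3,J3)}

Maximum matching (size 3):
  W1 → J1
  W2 → J2
  W3 → J3

Each worker is assigned to at most one job, and each job to at most one worker.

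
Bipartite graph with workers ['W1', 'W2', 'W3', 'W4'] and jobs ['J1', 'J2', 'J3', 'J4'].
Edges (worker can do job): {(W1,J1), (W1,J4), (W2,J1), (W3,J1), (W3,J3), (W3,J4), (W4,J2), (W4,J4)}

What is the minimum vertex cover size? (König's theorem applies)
Minimum vertex cover size = 4

By König's theorem: in bipartite graphs,
min vertex cover = max matching = 4

Maximum matching has size 4, so minimum vertex cover also has size 4.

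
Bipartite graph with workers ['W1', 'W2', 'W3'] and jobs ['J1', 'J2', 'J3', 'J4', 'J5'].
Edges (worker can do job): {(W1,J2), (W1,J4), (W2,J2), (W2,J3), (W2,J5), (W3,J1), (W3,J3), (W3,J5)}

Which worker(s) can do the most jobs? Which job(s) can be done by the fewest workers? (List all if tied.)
Most versatile: W2, W3 (3 jobs); Least covered: J1, J4 (1 workers)

Worker degrees (jobs they can do): W1:2, W2:3, W3:3
Job degrees (workers who can do it): J1:1, J2:2, J3:2, J4:1, J5:2

Maximum worker degree is 3, achieved by: W2, W3
Minimum job degree is 1, achieved by: J1, J4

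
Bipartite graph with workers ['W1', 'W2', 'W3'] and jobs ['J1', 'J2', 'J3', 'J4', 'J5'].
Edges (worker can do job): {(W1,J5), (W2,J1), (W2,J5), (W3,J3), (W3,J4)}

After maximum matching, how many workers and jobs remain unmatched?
Unmatched: 0 workers, 2 jobs

Maximum matching size: 3
Workers: 3 total, 3 matched, 0 unmatched
Jobs: 5 total, 3 matched, 2 unmatched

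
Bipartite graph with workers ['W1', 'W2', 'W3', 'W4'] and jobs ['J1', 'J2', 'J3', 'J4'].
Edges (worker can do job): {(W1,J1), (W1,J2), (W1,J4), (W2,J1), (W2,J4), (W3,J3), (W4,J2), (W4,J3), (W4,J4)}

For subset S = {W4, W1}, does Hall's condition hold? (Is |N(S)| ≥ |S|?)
Yes: |N(S)| = 4, |S| = 2

Subset S = {W4, W1}
Neighbors N(S) = {J1, J2, J3, J4}

|N(S)| = 4, |S| = 2
Hall's condition: |N(S)| ≥ |S| is satisfied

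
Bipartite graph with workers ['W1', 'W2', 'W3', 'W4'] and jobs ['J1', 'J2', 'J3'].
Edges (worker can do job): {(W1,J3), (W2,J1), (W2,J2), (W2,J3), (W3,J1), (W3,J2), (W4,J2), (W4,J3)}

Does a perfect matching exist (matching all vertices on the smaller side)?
Yes, perfect matching exists (size 3)

Perfect matching: {(W2,J1), (W3,J2), (W4,J3)}
All 3 vertices on the smaller side are matched.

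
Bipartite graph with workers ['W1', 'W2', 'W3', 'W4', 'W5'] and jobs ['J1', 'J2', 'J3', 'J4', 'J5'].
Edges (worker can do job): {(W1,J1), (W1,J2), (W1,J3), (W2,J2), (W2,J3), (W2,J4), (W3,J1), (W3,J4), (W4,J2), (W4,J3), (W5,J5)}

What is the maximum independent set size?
Maximum independent set = 5

By König's theorem:
- Min vertex cover = Max matching = 5
- Max independent set = Total vertices - Min vertex cover
- Max independent set = 10 - 5 = 5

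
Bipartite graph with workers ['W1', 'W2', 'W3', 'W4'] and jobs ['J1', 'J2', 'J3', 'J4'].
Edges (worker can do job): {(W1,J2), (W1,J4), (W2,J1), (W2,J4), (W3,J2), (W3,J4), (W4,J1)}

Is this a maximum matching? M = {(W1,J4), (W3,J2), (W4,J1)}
Yes, size 3 is maximum

Proposed matching has size 3.
Maximum matching size for this graph: 3.

This is a maximum matching.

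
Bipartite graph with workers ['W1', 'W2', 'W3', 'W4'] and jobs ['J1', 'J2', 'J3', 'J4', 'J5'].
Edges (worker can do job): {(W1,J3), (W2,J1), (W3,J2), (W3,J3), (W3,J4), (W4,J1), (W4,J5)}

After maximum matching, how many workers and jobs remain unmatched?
Unmatched: 0 workers, 1 jobs

Maximum matching size: 4
Workers: 4 total, 4 matched, 0 unmatched
Jobs: 5 total, 4 matched, 1 unmatched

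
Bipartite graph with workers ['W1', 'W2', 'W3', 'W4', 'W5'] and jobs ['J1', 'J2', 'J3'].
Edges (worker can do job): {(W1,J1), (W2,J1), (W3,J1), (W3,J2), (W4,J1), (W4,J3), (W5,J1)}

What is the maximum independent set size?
Maximum independent set = 5

By König's theorem:
- Min vertex cover = Max matching = 3
- Max independent set = Total vertices - Min vertex cover
- Max independent set = 8 - 3 = 5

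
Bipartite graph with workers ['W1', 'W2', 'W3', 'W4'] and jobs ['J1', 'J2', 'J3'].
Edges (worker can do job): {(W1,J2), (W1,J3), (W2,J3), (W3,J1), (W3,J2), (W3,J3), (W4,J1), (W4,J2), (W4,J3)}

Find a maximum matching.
Matching: {(W1,J2), (W3,J3), (W4,J1)}

Maximum matching (size 3):
  W1 → J2
  W3 → J3
  W4 → J1

Each worker is assigned to at most one job, and each job to at most one worker.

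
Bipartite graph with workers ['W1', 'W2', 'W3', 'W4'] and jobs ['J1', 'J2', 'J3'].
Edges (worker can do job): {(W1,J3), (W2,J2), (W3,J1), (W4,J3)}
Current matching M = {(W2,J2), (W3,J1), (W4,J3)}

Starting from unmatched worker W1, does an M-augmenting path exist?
No augmenting path from W1

Alternating search from W1 reaches jobs: {J3}.
Every reachable job is already matched in M, and following those matched edges back to workers exposes no further unvisited jobs.
No M-augmenting path from W1 exists.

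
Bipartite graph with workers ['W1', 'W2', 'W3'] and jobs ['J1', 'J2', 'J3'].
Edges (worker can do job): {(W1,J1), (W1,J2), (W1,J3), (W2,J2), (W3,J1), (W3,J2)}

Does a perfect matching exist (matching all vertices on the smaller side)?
Yes, perfect matching exists (size 3)

Perfect matching: {(W1,J3), (W2,J2), (W3,J1)}
All 3 vertices on the smaller side are matched.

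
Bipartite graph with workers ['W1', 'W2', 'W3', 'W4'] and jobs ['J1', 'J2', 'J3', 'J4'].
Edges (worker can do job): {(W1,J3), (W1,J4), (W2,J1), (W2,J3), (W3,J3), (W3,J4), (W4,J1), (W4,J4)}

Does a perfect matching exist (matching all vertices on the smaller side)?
No, maximum matching has size 3 < 4

Maximum matching has size 3, need 4 for perfect matching.
Unmatched workers: ['W1']
Unmatched jobs: ['J2']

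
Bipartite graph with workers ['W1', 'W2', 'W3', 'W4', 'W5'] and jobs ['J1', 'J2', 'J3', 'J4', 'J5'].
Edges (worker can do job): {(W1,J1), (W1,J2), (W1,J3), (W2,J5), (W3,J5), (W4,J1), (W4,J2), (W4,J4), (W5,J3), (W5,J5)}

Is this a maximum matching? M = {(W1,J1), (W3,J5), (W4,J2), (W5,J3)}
Yes, size 4 is maximum

Proposed matching has size 4.
Maximum matching size for this graph: 4.

This is a maximum matching.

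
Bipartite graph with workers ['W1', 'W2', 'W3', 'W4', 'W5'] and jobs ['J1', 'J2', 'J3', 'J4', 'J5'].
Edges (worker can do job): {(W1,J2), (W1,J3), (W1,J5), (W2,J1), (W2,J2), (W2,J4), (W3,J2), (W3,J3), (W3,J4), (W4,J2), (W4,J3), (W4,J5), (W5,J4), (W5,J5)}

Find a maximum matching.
Matching: {(W1,J5), (W2,J1), (W3,J2), (W4,J3), (W5,J4)}

Maximum matching (size 5):
  W1 → J5
  W2 → J1
  W3 → J2
  W4 → J3
  W5 → J4

Each worker is assigned to at most one job, and each job to at most one worker.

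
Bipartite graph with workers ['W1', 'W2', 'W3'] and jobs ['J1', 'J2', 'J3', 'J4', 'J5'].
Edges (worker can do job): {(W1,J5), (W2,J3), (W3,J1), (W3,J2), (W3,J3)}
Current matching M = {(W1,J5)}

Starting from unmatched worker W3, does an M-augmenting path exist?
Yes: W3 → J2

An M-augmenting path alternates non-matching / matching edges, starting and ending at unmatched vertices.
Path: W3 → J2
(J2 is unmatched in M, so the path is augmenting.)
Flipping edges along this path would increase |M| from 1 to 2.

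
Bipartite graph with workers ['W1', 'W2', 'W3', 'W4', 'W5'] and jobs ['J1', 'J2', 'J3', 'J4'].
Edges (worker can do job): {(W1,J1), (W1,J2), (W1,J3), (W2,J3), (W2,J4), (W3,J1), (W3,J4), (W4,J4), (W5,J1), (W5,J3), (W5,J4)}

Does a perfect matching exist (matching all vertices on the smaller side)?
Yes, perfect matching exists (size 4)

Perfect matching: {(W1,J2), (W3,J1), (W4,J4), (W5,J3)}
All 4 vertices on the smaller side are matched.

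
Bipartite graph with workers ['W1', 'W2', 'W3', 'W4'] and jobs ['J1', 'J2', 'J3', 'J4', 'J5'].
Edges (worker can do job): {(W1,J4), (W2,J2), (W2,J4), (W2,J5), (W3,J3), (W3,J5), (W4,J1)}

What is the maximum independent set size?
Maximum independent set = 5

By König's theorem:
- Min vertex cover = Max matching = 4
- Max independent set = Total vertices - Min vertex cover
- Max independent set = 9 - 4 = 5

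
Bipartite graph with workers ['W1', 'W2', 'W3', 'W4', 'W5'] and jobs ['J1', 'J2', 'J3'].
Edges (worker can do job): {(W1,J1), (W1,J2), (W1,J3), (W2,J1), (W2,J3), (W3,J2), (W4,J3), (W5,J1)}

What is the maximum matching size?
Maximum matching size = 3

Maximum matching: {(W3,J2), (W4,J3), (W5,J1)}
Size: 3

This assigns 3 workers to 3 distinct jobs.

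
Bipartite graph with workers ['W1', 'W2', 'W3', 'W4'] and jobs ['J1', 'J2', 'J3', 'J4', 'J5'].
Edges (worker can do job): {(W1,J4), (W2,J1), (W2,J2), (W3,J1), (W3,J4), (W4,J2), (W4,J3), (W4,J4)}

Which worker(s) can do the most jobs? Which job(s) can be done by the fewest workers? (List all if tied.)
Most versatile: W4 (3 jobs); Least covered: J5 (0 workers)

Worker degrees (jobs they can do): W1:1, W2:2, W3:2, W4:3
Job degrees (workers who can do it): J1:2, J2:2, J3:1, J4:3, J5:0

Maximum worker degree is 3, achieved by: W4
Minimum job degree is 0, achieved by: J5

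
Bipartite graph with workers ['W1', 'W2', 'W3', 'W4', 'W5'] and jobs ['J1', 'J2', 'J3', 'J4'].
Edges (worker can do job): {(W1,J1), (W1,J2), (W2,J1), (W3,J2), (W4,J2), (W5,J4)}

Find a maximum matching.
Matching: {(W1,J1), (W3,J2), (W5,J4)}

Maximum matching (size 3):
  W1 → J1
  W3 → J2
  W5 → J4

Each worker is assigned to at most one job, and each job to at most one worker.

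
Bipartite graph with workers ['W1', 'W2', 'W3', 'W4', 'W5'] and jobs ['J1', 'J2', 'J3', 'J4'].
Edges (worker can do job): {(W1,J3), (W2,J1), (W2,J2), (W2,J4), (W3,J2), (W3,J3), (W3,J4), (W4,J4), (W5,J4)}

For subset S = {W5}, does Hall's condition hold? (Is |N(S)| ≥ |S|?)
Yes: |N(S)| = 1, |S| = 1

Subset S = {W5}
Neighbors N(S) = {J4}

|N(S)| = 1, |S| = 1
Hall's condition: |N(S)| ≥ |S| is satisfied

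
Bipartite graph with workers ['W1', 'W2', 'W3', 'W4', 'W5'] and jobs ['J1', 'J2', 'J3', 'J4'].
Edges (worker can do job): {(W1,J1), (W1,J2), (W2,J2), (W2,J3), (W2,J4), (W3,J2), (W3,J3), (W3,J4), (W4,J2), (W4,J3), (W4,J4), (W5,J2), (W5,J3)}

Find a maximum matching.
Matching: {(W1,J1), (W3,J2), (W4,J4), (W5,J3)}

Maximum matching (size 4):
  W1 → J1
  W3 → J2
  W4 → J4
  W5 → J3

Each worker is assigned to at most one job, and each job to at most one worker.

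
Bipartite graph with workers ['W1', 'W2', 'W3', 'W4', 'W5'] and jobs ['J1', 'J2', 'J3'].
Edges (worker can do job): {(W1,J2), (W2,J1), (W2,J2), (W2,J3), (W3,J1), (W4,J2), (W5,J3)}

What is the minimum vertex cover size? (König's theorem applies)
Minimum vertex cover size = 3

By König's theorem: in bipartite graphs,
min vertex cover = max matching = 3

Maximum matching has size 3, so minimum vertex cover also has size 3.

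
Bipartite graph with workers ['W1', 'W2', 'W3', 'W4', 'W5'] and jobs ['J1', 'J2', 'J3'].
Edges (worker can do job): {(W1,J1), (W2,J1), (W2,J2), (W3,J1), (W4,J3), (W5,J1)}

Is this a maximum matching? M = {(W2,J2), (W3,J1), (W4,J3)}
Yes, size 3 is maximum

Proposed matching has size 3.
Maximum matching size for this graph: 3.

This is a maximum matching.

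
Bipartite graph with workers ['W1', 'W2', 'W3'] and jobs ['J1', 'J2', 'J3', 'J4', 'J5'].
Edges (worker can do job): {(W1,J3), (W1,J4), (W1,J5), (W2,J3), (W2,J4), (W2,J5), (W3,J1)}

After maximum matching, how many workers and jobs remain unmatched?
Unmatched: 0 workers, 2 jobs

Maximum matching size: 3
Workers: 3 total, 3 matched, 0 unmatched
Jobs: 5 total, 3 matched, 2 unmatched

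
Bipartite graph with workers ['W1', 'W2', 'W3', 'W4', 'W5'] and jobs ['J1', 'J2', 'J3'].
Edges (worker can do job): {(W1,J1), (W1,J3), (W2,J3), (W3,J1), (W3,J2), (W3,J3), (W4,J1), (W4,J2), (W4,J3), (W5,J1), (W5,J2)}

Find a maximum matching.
Matching: {(W3,J3), (W4,J2), (W5,J1)}

Maximum matching (size 3):
  W3 → J3
  W4 → J2
  W5 → J1

Each worker is assigned to at most one job, and each job to at most one worker.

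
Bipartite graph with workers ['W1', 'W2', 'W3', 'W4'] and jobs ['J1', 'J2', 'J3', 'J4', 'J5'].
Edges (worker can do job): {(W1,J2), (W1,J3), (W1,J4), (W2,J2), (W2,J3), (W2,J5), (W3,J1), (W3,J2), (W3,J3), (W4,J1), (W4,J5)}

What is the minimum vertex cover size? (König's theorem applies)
Minimum vertex cover size = 4

By König's theorem: in bipartite graphs,
min vertex cover = max matching = 4

Maximum matching has size 4, so minimum vertex cover also has size 4.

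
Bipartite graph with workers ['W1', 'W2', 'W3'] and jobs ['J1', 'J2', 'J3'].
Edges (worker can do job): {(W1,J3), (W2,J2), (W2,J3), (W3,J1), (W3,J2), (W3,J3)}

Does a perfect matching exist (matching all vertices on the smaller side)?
Yes, perfect matching exists (size 3)

Perfect matching: {(W1,J3), (W2,J2), (W3,J1)}
All 3 vertices on the smaller side are matched.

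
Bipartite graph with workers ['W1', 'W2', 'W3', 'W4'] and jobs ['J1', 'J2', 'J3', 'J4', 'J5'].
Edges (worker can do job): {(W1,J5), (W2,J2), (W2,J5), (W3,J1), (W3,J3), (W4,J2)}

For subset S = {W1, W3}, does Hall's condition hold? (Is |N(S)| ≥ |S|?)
Yes: |N(S)| = 3, |S| = 2

Subset S = {W1, W3}
Neighbors N(S) = {J1, J3, J5}

|N(S)| = 3, |S| = 2
Hall's condition: |N(S)| ≥ |S| is satisfied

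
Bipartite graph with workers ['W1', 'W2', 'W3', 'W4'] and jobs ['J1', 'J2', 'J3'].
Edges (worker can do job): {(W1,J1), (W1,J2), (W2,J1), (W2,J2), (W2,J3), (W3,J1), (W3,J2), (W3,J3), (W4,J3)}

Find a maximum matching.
Matching: {(W1,J2), (W3,J1), (W4,J3)}

Maximum matching (size 3):
  W1 → J2
  W3 → J1
  W4 → J3

Each worker is assigned to at most one job, and each job to at most one worker.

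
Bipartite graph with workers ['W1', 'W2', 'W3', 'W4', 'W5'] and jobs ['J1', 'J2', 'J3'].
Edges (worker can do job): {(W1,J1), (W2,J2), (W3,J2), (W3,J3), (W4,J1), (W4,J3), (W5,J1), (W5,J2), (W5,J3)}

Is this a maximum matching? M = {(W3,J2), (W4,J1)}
No, size 2 is not maximum

Proposed matching has size 2.
Maximum matching size for this graph: 3.

This is NOT maximum - can be improved to size 3.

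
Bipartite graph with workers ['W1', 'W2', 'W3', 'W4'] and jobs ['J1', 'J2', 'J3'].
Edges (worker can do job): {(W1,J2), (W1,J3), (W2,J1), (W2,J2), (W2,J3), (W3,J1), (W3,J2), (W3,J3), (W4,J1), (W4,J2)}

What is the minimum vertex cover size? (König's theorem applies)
Minimum vertex cover size = 3

By König's theorem: in bipartite graphs,
min vertex cover = max matching = 3

Maximum matching has size 3, so minimum vertex cover also has size 3.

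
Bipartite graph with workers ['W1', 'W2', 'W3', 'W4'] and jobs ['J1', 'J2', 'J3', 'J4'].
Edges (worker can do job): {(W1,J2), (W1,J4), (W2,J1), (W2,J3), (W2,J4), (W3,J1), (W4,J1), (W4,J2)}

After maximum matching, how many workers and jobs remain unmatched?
Unmatched: 0 workers, 0 jobs

Maximum matching size: 4
Workers: 4 total, 4 matched, 0 unmatched
Jobs: 4 total, 4 matched, 0 unmatched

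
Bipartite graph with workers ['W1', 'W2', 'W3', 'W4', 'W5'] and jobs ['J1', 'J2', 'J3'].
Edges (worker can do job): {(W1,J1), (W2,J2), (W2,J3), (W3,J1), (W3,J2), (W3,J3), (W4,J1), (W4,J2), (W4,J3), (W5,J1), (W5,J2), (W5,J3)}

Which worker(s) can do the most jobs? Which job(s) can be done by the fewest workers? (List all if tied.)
Most versatile: W3, W4, W5 (3 jobs); Least covered: J1, J2, J3 (4 workers)

Worker degrees (jobs they can do): W1:1, W2:2, W3:3, W4:3, W5:3
Job degrees (workers who can do it): J1:4, J2:4, J3:4

Maximum worker degree is 3, achieved by: W3, W4, W5
Minimum job degree is 4, achieved by: J1, J2, J3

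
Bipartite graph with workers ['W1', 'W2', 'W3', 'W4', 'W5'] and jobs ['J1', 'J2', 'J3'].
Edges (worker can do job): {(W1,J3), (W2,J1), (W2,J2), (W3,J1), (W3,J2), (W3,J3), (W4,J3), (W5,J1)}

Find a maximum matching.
Matching: {(W2,J2), (W3,J1), (W4,J3)}

Maximum matching (size 3):
  W2 → J2
  W3 → J1
  W4 → J3

Each worker is assigned to at most one job, and each job to at most one worker.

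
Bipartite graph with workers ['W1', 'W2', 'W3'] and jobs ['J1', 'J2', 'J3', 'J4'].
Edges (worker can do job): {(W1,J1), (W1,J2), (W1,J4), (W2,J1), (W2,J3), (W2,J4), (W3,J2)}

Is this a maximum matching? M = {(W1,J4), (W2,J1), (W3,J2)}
Yes, size 3 is maximum

Proposed matching has size 3.
Maximum matching size for this graph: 3.

This is a maximum matching.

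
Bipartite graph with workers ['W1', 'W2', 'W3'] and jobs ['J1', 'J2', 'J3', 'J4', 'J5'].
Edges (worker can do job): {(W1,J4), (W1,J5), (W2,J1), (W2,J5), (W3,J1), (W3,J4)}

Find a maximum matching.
Matching: {(W1,J5), (W2,J1), (W3,J4)}

Maximum matching (size 3):
  W1 → J5
  W2 → J1
  W3 → J4

Each worker is assigned to at most one job, and each job to at most one worker.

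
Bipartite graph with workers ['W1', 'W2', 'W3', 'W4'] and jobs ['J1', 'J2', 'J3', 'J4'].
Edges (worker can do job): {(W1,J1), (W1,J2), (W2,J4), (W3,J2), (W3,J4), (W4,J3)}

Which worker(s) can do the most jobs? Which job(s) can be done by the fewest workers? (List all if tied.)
Most versatile: W1, W3 (2 jobs); Least covered: J1, J3 (1 workers)

Worker degrees (jobs they can do): W1:2, W2:1, W3:2, W4:1
Job degrees (workers who can do it): J1:1, J2:2, J3:1, J4:2

Maximum worker degree is 2, achieved by: W1, W3
Minimum job degree is 1, achieved by: J1, J3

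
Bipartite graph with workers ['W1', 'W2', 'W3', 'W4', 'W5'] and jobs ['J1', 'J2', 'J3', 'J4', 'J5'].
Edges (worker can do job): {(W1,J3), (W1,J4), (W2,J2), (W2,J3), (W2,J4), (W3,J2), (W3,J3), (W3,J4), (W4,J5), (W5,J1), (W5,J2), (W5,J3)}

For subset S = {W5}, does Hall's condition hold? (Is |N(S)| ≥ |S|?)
Yes: |N(S)| = 3, |S| = 1

Subset S = {W5}
Neighbors N(S) = {J1, J2, J3}

|N(S)| = 3, |S| = 1
Hall's condition: |N(S)| ≥ |S| is satisfied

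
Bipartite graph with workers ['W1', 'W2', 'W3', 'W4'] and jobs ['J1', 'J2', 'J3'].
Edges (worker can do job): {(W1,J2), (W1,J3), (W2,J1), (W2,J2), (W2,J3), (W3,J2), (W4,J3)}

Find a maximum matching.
Matching: {(W2,J1), (W3,J2), (W4,J3)}

Maximum matching (size 3):
  W2 → J1
  W3 → J2
  W4 → J3

Each worker is assigned to at most one job, and each job to at most one worker.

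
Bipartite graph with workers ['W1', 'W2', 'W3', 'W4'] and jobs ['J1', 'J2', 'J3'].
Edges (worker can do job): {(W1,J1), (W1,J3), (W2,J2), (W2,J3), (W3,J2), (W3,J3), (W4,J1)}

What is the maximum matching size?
Maximum matching size = 3

Maximum matching: {(W2,J2), (W3,J3), (W4,J1)}
Size: 3

This assigns 3 workers to 3 distinct jobs.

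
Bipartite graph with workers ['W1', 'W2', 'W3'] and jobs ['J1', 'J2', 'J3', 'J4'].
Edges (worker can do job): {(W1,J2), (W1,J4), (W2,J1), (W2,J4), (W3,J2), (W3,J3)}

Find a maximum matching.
Matching: {(W1,J2), (W2,J4), (W3,J3)}

Maximum matching (size 3):
  W1 → J2
  W2 → J4
  W3 → J3

Each worker is assigned to at most one job, and each job to at most one worker.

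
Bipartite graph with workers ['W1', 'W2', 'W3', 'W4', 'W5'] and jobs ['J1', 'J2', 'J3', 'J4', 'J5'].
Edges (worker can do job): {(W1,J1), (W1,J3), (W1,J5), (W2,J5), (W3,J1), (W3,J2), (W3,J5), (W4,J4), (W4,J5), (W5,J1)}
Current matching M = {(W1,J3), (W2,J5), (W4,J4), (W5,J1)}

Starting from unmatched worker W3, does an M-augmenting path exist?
Yes: W3 → J2

An M-augmenting path alternates non-matching / matching edges, starting and ending at unmatched vertices.
Path: W3 → J2
(J2 is unmatched in M, so the path is augmenting.)
Flipping edges along this path would increase |M| from 4 to 5.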